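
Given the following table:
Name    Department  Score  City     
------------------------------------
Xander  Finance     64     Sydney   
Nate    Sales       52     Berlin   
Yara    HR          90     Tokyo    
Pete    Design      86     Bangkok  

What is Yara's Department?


Row 3: Yara
Department = HR

ANSWER: HR


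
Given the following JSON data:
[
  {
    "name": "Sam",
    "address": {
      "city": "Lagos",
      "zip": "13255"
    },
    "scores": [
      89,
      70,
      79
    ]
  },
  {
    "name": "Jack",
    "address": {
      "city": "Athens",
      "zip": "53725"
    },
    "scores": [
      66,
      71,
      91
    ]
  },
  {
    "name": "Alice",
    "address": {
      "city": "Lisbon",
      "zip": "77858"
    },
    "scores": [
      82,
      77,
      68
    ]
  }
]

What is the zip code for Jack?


Path: records[1].address.zip
Value: 53725

ANSWER: 53725


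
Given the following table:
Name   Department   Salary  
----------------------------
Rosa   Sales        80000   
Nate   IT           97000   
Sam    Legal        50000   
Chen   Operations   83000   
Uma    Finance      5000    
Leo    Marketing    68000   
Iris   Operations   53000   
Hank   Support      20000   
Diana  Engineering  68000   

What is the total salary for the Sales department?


Sales department members:
  Rosa: 80000
Total = 80000 = 80000

ANSWER: 80000


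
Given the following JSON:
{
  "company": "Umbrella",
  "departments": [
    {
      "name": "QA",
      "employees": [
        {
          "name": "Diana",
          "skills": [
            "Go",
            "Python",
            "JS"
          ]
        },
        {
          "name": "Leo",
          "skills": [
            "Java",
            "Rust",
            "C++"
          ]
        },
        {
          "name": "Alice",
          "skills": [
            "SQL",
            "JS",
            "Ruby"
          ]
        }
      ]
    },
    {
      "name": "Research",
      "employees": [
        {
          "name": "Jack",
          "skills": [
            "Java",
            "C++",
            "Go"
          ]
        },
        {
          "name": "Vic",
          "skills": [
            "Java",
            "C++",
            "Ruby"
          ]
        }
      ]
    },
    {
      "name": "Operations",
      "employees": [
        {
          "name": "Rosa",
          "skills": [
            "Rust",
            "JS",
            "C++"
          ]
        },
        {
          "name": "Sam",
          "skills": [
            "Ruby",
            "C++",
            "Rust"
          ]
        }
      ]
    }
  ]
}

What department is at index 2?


Path: departments[2].name
Value: Operations

ANSWER: Operations


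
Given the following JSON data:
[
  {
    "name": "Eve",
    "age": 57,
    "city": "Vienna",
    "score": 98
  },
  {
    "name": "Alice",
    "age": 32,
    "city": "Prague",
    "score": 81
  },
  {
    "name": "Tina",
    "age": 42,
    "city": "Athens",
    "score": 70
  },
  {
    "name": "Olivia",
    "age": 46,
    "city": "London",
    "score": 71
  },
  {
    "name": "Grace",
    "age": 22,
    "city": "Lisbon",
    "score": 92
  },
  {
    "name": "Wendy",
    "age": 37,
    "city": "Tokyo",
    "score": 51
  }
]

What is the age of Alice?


Looking up record where name = Alice
Record index: 1
Field 'age' = 32

ANSWER: 32


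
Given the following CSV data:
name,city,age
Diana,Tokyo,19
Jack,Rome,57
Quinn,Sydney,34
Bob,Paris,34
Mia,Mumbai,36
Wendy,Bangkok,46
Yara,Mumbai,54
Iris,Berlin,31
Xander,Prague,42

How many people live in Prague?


Scanning city column for 'Prague':
  Row 9: Xander -> MATCH
Total matches: 1

ANSWER: 1


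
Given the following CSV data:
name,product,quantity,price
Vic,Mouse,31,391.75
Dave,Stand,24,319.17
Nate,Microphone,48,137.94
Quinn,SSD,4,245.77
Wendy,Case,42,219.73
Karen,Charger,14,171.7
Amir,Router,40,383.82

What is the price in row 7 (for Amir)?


Row 7: Amir
Column 'price' = 383.82

ANSWER: 383.82


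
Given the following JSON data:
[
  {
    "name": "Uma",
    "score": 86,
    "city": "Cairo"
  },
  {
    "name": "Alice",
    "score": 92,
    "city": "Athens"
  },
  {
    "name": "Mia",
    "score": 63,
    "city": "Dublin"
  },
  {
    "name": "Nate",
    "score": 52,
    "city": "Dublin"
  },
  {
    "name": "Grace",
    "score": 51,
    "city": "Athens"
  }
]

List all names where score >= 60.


Filtering records where score >= 60:
  Uma (score=86) -> YES
  Alice (score=92) -> YES
  Mia (score=63) -> YES
  Nate (score=52) -> no
  Grace (score=51) -> no


ANSWER: Uma, Alice, Mia


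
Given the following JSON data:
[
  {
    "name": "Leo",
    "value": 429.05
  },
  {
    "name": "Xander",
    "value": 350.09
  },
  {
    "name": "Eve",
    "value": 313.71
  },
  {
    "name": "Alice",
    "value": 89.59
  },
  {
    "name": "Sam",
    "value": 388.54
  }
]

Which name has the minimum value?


Comparing values:
  Leo: 429.05
  Xander: 350.09
  Eve: 313.71
  Alice: 89.59
  Sam: 388.54
Minimum: Alice (89.59)

ANSWER: Alice


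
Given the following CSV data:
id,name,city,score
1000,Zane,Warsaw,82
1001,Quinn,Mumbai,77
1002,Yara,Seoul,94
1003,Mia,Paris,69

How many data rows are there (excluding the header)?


Counting rows (excluding header):
Header: id,name,city,score
Data rows: 4

ANSWER: 4


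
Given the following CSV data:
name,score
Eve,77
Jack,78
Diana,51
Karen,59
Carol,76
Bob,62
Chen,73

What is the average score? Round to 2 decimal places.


Scores: 77, 78, 51, 59, 76, 62, 73
Sum = 476
Count = 7
Average = 476 / 7 = 68.00

ANSWER: 68.00


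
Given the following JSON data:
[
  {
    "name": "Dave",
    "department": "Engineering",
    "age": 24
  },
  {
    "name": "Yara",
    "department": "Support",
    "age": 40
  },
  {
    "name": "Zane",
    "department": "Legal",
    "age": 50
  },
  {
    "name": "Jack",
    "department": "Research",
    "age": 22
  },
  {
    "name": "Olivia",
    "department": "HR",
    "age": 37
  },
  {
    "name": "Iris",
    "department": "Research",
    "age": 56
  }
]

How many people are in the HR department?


Scanning records for department = HR
  Record 4: Olivia
Count: 1

ANSWER: 1


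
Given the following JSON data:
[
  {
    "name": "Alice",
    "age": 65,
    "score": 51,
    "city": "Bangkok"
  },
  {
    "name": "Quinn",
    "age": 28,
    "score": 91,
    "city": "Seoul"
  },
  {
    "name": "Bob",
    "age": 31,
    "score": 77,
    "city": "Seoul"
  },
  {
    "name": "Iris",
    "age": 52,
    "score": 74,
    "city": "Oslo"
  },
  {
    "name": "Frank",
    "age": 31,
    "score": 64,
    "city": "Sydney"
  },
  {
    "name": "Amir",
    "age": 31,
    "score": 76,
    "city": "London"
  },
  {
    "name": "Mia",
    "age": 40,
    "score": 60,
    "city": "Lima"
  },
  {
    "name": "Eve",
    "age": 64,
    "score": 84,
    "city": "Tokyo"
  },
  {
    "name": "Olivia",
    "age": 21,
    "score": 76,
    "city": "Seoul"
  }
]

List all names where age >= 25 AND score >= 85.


Checking both conditions:
  Alice (age=65, score=51) -> no
  Quinn (age=28, score=91) -> YES
  Bob (age=31, score=77) -> no
  Iris (age=52, score=74) -> no
  Frank (age=31, score=64) -> no
  Amir (age=31, score=76) -> no
  Mia (age=40, score=60) -> no
  Eve (age=64, score=84) -> no
  Olivia (age=21, score=76) -> no


ANSWER: Quinn


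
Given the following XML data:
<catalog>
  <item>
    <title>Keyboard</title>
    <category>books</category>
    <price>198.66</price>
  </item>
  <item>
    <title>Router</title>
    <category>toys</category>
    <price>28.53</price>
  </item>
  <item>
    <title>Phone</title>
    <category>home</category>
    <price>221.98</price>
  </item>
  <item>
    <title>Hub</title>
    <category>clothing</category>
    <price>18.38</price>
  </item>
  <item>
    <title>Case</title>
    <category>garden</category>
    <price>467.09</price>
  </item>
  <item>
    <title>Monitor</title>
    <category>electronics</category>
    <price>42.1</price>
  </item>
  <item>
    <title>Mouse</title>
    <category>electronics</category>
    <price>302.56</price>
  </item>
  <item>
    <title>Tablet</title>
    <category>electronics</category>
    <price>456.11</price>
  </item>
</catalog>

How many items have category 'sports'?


Scanning <item> elements for <category>sports</category>:
Count: 0

ANSWER: 0


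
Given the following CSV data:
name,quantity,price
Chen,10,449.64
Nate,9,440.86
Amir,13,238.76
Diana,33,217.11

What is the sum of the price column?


Values in 'price' column:
  Row 1: 449.64
  Row 2: 440.86
  Row 3: 238.76
  Row 4: 217.11
Sum = 449.64 + 440.86 + 238.76 + 217.11 = 1346.37

ANSWER: 1346.37


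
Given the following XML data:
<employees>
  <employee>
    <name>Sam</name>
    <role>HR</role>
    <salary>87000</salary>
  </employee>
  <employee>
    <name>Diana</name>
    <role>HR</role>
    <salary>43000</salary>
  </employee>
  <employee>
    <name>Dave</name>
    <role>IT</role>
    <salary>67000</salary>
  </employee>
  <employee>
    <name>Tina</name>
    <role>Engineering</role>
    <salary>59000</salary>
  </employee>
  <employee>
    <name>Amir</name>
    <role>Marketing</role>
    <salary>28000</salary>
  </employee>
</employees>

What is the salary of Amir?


Searching for <employee> with <name>Amir</name>
Found at position 5
<salary>28000</salary>

ANSWER: 28000


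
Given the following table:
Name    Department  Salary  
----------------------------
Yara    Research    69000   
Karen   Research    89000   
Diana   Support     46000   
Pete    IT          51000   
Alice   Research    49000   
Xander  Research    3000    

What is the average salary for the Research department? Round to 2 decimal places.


Research department members:
  Yara: 69000
  Karen: 89000
  Alice: 49000
  Xander: 3000
Sum = 210000
Count = 4
Average = 210000 / 4 = 52500.00

ANSWER: 52500.00


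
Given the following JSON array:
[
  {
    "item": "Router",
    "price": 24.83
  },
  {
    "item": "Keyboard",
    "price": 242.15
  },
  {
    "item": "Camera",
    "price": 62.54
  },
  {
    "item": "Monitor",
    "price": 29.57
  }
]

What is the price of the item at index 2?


Array index 2 -> Camera
price = 62.54

ANSWER: 62.54


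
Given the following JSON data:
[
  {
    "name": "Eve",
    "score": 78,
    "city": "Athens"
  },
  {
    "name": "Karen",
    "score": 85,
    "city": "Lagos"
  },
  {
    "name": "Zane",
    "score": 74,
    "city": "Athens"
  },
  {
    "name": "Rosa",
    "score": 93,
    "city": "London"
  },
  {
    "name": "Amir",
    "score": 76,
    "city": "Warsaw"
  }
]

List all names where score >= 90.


Filtering records where score >= 90:
  Eve (score=78) -> no
  Karen (score=85) -> no
  Zane (score=74) -> no
  Rosa (score=93) -> YES
  Amir (score=76) -> no


ANSWER: Rosa


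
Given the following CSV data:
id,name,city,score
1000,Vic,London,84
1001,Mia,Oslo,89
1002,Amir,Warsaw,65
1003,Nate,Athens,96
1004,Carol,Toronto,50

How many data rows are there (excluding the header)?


Counting rows (excluding header):
Header: id,name,city,score
Data rows: 5

ANSWER: 5


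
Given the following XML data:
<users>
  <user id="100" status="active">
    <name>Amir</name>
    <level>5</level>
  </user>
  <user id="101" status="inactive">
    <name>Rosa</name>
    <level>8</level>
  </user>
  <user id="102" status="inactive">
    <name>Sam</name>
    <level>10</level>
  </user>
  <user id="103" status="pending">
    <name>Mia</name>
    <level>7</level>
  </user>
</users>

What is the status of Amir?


Finding user with name = Amir
user id="100" status="active"

ANSWER: active


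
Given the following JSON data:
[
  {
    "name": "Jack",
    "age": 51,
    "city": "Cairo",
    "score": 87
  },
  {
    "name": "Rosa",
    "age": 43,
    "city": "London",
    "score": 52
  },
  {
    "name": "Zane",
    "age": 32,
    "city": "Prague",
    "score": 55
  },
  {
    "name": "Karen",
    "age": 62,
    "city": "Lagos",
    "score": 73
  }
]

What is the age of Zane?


Looking up record where name = Zane
Record index: 2
Field 'age' = 32

ANSWER: 32


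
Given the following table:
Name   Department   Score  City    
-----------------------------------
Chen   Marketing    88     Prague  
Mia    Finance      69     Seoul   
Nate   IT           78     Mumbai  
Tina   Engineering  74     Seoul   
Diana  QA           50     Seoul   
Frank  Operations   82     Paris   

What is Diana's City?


Row 5: Diana
City = Seoul

ANSWER: Seoul


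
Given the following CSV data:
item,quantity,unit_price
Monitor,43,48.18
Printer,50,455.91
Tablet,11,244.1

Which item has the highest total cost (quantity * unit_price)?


Computing row totals:
  Monitor: 2071.74
  Printer: 22795.5
  Tablet: 2685.1
Maximum: Printer (22795.5)

ANSWER: Printer


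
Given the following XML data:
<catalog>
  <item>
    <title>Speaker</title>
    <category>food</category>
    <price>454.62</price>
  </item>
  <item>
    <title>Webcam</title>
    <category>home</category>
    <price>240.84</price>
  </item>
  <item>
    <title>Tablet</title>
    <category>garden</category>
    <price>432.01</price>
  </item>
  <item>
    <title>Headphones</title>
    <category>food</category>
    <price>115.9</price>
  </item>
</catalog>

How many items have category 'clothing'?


Scanning <item> elements for <category>clothing</category>:
Count: 0

ANSWER: 0


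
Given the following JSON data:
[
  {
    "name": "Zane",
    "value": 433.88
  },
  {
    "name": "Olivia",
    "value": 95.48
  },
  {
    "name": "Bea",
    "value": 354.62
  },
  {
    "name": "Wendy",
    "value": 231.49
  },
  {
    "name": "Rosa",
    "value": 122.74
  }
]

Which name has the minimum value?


Comparing values:
  Zane: 433.88
  Olivia: 95.48
  Bea: 354.62
  Wendy: 231.49
  Rosa: 122.74
Minimum: Olivia (95.48)

ANSWER: Olivia


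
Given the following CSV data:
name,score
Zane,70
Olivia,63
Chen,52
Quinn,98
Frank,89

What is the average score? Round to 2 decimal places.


Scores: 70, 63, 52, 98, 89
Sum = 372
Count = 5
Average = 372 / 5 = 74.40

ANSWER: 74.40


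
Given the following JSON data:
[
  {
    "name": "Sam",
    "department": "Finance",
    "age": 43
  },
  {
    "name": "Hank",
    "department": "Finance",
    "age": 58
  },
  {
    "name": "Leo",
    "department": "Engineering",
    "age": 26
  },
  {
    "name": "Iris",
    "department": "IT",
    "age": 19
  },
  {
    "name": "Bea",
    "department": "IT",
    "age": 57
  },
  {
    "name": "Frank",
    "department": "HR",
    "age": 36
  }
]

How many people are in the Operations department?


Scanning records for department = Operations
  No matches found
Count: 0

ANSWER: 0


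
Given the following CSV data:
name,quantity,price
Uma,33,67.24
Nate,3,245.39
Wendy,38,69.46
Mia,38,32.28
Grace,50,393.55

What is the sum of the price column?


Values in 'price' column:
  Row 1: 67.24
  Row 2: 245.39
  Row 3: 69.46
  Row 4: 32.28
  Row 5: 393.55
Sum = 67.24 + 245.39 + 69.46 + 32.28 + 393.55 = 807.92

ANSWER: 807.92


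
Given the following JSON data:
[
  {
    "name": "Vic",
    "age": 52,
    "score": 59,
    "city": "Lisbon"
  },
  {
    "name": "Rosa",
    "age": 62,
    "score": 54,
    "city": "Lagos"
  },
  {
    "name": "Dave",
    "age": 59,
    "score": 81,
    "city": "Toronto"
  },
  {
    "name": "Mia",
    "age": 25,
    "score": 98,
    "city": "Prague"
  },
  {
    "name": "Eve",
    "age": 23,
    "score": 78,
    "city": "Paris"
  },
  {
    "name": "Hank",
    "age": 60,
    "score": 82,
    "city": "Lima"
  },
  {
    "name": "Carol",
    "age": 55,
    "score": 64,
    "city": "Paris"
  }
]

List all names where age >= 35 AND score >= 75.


Checking both conditions:
  Vic (age=52, score=59) -> no
  Rosa (age=62, score=54) -> no
  Dave (age=59, score=81) -> YES
  Mia (age=25, score=98) -> no
  Eve (age=23, score=78) -> no
  Hank (age=60, score=82) -> YES
  Carol (age=55, score=64) -> no


ANSWER: Dave, Hank


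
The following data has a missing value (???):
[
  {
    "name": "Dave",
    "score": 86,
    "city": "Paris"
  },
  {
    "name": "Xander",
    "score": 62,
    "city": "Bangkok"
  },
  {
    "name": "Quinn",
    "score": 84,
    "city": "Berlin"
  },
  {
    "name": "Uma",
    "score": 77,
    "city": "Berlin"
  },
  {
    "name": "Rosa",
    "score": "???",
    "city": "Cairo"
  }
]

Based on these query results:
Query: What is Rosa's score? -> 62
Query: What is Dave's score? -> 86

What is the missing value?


The missing value is Rosa's score
From query: Rosa's score = 62

ANSWER: 62


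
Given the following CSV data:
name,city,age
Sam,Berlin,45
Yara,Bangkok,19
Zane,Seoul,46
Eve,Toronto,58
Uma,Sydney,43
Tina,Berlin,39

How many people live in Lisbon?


Scanning city column for 'Lisbon':
Total matches: 0

ANSWER: 0


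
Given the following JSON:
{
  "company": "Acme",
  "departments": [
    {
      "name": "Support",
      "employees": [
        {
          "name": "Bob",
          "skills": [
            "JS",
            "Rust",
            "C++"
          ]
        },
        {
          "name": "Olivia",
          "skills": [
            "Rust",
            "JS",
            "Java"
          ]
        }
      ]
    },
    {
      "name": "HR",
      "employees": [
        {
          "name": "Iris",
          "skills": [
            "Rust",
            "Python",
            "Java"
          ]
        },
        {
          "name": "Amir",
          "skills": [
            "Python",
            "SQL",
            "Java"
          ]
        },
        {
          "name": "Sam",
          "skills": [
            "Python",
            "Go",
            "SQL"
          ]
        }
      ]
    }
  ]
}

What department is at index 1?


Path: departments[1].name
Value: HR

ANSWER: HR


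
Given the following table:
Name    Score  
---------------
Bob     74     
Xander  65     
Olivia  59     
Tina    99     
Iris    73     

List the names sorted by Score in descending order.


Sorting by Score (descending):
  Tina: 99
  Bob: 74
  Iris: 73
  Xander: 65
  Olivia: 59


ANSWER: Tina, Bob, Iris, Xander, Olivia


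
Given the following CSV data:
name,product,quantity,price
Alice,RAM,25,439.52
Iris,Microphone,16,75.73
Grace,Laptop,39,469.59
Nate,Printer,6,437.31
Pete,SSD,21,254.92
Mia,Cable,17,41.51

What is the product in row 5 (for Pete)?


Row 5: Pete
Column 'product' = SSD

ANSWER: SSD


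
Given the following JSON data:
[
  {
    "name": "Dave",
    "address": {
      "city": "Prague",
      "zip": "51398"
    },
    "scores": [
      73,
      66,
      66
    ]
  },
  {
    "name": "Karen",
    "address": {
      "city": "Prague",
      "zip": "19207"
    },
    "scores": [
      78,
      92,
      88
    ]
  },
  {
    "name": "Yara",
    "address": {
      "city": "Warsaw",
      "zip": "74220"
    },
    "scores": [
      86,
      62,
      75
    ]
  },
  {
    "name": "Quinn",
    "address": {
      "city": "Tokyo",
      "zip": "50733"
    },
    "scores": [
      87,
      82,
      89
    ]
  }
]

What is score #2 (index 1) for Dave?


Path: records[0].scores[1]
Value: 66

ANSWER: 66


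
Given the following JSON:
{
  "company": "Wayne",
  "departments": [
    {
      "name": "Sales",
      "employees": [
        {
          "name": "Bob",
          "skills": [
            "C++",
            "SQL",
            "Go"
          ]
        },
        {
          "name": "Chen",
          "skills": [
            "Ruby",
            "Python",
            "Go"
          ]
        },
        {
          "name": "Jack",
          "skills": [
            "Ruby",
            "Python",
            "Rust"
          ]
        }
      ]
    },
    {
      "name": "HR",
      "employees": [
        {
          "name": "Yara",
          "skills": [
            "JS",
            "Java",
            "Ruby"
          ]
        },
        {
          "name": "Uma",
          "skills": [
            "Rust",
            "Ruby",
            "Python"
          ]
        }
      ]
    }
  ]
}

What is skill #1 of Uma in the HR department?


Path: departments[1].employees[1].skills[0]
Value: Rust

ANSWER: Rust


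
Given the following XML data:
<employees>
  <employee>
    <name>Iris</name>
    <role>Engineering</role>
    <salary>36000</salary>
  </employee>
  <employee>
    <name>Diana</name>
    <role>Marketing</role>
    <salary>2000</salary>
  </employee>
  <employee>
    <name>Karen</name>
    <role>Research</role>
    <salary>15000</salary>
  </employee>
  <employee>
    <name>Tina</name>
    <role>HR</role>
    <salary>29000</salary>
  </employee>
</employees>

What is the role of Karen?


Searching for <employee> with <name>Karen</name>
Found at position 3
<role>Research</role>

ANSWER: Research


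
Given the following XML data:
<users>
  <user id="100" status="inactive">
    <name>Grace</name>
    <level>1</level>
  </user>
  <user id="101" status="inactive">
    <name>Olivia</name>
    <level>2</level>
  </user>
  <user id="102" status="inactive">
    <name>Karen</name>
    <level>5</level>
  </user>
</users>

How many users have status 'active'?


Counting users with status='active':
Count: 0

ANSWER: 0


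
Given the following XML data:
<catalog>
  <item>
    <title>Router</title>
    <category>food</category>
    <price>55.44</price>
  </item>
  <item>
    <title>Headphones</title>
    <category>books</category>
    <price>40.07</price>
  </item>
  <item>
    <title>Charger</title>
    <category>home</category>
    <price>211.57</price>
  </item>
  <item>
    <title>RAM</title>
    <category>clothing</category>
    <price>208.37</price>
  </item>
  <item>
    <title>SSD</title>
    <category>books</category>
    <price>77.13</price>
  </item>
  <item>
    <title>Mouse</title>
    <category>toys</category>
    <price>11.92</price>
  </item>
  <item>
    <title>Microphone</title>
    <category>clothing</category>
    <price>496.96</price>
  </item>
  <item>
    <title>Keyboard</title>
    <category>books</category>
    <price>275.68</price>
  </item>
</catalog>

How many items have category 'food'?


Scanning <item> elements for <category>food</category>:
  Item 1: Router -> MATCH
Count: 1

ANSWER: 1


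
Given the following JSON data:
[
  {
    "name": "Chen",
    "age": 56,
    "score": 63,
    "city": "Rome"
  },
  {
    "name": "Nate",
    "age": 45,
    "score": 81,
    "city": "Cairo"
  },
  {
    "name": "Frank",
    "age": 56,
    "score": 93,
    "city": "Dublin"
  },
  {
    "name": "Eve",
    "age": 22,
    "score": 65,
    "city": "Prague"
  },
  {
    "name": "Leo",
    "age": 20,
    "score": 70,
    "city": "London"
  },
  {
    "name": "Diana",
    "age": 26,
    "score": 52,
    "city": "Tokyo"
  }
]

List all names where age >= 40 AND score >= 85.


Checking both conditions:
  Chen (age=56, score=63) -> no
  Nate (age=45, score=81) -> no
  Frank (age=56, score=93) -> YES
  Eve (age=22, score=65) -> no
  Leo (age=20, score=70) -> no
  Diana (age=26, score=52) -> no


ANSWER: Frank


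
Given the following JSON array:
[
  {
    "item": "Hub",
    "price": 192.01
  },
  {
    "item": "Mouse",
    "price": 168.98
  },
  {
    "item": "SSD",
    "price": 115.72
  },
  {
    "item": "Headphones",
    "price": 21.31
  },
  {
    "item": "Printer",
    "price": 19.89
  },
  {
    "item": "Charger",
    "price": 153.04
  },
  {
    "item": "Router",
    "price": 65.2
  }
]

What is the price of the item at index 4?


Array index 4 -> Printer
price = 19.89

ANSWER: 19.89


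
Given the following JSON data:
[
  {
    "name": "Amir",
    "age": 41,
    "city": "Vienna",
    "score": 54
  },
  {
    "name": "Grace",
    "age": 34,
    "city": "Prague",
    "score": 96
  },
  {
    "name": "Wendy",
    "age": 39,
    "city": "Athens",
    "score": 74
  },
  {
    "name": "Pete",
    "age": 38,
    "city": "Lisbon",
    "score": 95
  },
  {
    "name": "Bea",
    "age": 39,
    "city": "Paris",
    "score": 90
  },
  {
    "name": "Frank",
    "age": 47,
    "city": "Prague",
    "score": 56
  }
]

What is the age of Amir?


Looking up record where name = Amir
Record index: 0
Field 'age' = 41

ANSWER: 41


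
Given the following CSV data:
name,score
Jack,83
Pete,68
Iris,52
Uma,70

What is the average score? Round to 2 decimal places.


Scores: 83, 68, 52, 70
Sum = 273
Count = 4
Average = 273 / 4 = 68.25

ANSWER: 68.25


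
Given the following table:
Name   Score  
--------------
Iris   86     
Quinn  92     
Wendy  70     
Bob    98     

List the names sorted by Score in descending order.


Sorting by Score (descending):
  Bob: 98
  Quinn: 92
  Iris: 86
  Wendy: 70


ANSWER: Bob, Quinn, Iris, Wendy


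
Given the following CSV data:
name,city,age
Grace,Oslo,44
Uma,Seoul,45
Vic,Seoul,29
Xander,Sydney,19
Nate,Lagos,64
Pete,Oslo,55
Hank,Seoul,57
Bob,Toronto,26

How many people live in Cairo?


Scanning city column for 'Cairo':
Total matches: 0

ANSWER: 0


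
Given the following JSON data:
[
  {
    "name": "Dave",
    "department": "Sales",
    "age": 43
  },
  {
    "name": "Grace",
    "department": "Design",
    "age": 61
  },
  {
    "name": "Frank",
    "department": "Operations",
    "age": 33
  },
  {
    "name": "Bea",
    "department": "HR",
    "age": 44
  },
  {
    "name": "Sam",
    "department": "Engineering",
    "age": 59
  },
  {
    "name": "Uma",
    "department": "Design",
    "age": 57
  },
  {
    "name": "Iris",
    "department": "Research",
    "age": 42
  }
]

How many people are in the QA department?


Scanning records for department = QA
  No matches found
Count: 0

ANSWER: 0


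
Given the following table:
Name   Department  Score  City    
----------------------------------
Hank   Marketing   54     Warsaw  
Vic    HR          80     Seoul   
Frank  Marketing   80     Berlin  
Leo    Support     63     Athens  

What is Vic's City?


Row 2: Vic
City = Seoul

ANSWER: Seoul


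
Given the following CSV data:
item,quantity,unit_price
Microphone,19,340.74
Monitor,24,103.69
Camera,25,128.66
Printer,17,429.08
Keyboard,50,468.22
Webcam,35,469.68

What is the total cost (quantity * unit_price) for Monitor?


Row: Monitor
quantity = 24
unit_price = 103.69
total = 24 * 103.69 = 2488.56

ANSWER: 2488.56


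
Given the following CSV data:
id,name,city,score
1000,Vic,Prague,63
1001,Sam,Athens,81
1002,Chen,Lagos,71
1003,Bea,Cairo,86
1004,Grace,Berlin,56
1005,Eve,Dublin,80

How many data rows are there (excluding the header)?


Counting rows (excluding header):
Header: id,name,city,score
Data rows: 6

ANSWER: 6


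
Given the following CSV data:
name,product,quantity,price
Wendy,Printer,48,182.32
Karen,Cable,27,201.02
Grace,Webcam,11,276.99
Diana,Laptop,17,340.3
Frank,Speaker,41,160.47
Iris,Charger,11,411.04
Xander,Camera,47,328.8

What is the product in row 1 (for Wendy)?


Row 1: Wendy
Column 'product' = Printer

ANSWER: Printer


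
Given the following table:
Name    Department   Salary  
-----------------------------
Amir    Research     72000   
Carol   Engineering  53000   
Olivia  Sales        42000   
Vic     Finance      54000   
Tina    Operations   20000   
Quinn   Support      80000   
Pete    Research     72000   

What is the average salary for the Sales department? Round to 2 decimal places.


Sales department members:
  Olivia: 42000
Sum = 42000
Count = 1
Average = 42000 / 1 = 42000.00

ANSWER: 42000.00


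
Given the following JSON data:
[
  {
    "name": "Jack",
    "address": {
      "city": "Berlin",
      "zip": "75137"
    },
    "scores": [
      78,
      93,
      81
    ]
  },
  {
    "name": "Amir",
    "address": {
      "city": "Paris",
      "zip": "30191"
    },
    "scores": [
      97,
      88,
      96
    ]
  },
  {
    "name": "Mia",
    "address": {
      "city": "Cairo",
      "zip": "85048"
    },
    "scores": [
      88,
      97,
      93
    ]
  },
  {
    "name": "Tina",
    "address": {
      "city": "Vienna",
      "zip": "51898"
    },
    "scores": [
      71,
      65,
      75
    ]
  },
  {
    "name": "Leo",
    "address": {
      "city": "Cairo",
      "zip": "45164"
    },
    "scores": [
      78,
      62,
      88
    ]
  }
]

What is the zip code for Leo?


Path: records[4].address.zip
Value: 45164

ANSWER: 45164


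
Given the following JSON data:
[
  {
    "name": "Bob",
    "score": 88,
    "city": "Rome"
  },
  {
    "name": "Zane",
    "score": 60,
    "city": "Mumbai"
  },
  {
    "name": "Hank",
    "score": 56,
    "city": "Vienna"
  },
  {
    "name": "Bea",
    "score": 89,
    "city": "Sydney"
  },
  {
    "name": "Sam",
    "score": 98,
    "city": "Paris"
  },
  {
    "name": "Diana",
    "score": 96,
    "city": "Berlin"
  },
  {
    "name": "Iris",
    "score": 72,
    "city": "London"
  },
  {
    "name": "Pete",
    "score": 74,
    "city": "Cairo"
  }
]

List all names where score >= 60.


Filtering records where score >= 60:
  Bob (score=88) -> YES
  Zane (score=60) -> YES
  Hank (score=56) -> no
  Bea (score=89) -> YES
  Sam (score=98) -> YES
  Diana (score=96) -> YES
  Iris (score=72) -> YES
  Pete (score=74) -> YES


ANSWER: Bob, Zane, Bea, Sam, Diana, Iris, Pete


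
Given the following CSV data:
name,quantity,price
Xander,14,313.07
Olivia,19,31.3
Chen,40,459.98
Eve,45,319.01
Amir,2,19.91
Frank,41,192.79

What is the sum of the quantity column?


Values in 'quantity' column:
  Row 1: 14
  Row 2: 19
  Row 3: 40
  Row 4: 45
  Row 5: 2
  Row 6: 41
Sum = 14 + 19 + 40 + 45 + 2 + 41 = 161

ANSWER: 161


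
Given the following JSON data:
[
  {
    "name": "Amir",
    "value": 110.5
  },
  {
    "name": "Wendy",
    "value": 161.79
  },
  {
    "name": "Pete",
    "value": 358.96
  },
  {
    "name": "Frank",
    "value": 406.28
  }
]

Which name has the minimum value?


Comparing values:
  Amir: 110.5
  Wendy: 161.79
  Pete: 358.96
  Frank: 406.28
Minimum: Amir (110.5)

ANSWER: Amir


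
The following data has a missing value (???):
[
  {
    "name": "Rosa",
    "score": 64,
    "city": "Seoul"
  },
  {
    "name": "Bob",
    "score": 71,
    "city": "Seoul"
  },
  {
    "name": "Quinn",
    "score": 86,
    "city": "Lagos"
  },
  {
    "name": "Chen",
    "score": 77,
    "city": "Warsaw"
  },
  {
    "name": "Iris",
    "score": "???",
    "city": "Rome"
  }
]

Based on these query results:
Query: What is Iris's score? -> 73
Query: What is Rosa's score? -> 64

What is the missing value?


The missing value is Iris's score
From query: Iris's score = 73

ANSWER: 73


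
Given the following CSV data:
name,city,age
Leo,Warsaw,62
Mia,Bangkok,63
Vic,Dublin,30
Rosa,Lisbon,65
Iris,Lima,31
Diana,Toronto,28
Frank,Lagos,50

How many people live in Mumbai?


Scanning city column for 'Mumbai':
Total matches: 0

ANSWER: 0


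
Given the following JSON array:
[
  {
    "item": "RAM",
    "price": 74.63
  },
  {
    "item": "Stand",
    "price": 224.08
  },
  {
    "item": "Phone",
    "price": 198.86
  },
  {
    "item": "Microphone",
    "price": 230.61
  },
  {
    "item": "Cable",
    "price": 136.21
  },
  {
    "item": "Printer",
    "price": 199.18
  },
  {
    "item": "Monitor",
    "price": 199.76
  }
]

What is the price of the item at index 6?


Array index 6 -> Monitor
price = 199.76

ANSWER: 199.76


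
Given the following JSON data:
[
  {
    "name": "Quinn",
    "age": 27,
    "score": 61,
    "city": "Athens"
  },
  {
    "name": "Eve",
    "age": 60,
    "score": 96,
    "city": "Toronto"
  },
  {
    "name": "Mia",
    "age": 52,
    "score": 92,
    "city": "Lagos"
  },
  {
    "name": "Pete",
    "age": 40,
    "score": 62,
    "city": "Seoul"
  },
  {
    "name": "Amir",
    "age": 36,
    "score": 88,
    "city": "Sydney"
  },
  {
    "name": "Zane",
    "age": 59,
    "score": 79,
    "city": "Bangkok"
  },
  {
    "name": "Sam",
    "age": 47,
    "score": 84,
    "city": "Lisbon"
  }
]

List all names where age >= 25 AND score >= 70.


Checking both conditions:
  Quinn (age=27, score=61) -> no
  Eve (age=60, score=96) -> YES
  Mia (age=52, score=92) -> YES
  Pete (age=40, score=62) -> no
  Amir (age=36, score=88) -> YES
  Zane (age=59, score=79) -> YES
  Sam (age=47, score=84) -> YES


ANSWER: Eve, Mia, Amir, Zane, Sam


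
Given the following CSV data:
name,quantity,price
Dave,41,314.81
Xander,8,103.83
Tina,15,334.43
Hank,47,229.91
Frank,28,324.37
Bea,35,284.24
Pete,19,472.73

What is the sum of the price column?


Values in 'price' column:
  Row 1: 314.81
  Row 2: 103.83
  Row 3: 334.43
  Row 4: 229.91
  Row 5: 324.37
  Row 6: 284.24
  Row 7: 472.73
Sum = 314.81 + 103.83 + 334.43 + 229.91 + 324.37 + 284.24 + 472.73 = 2064.32

ANSWER: 2064.32


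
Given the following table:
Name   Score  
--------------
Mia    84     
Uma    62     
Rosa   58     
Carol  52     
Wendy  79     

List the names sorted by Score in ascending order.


Sorting by Score (ascending):
  Carol: 52
  Rosa: 58
  Uma: 62
  Wendy: 79
  Mia: 84


ANSWER: Carol, Rosa, Uma, Wendy, Mia


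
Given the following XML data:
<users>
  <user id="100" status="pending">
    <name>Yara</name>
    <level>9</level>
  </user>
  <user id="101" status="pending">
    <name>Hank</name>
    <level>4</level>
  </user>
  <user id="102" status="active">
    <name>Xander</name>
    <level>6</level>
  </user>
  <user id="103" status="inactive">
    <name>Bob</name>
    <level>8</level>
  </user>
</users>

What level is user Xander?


Finding user: Xander
<level>6</level>

ANSWER: 6


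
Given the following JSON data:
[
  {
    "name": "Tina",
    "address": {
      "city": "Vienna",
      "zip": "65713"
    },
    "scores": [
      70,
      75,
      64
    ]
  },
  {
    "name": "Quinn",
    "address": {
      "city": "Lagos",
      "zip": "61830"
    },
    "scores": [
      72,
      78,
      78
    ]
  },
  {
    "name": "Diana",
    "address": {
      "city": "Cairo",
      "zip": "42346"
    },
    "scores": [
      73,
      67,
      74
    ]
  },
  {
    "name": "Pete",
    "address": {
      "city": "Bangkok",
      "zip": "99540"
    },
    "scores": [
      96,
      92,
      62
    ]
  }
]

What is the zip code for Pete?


Path: records[3].address.zip
Value: 99540

ANSWER: 99540


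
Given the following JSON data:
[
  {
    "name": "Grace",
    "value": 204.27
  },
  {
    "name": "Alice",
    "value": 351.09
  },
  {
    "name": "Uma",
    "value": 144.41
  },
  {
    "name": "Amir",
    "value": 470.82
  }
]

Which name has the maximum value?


Comparing values:
  Grace: 204.27
  Alice: 351.09
  Uma: 144.41
  Amir: 470.82
Maximum: Amir (470.82)

ANSWER: Amir


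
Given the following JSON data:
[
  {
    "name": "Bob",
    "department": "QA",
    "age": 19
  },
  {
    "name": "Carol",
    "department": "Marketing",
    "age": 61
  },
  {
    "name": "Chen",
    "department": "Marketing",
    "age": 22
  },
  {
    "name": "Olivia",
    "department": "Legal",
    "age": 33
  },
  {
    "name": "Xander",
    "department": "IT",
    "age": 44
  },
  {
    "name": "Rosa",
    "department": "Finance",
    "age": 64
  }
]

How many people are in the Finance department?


Scanning records for department = Finance
  Record 5: Rosa
Count: 1

ANSWER: 1


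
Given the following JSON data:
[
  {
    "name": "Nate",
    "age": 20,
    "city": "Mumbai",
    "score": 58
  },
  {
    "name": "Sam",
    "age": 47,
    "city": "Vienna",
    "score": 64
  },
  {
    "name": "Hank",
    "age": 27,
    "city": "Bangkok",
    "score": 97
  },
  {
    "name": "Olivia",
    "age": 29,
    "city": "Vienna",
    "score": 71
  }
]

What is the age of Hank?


Looking up record where name = Hank
Record index: 2
Field 'age' = 27

ANSWER: 27


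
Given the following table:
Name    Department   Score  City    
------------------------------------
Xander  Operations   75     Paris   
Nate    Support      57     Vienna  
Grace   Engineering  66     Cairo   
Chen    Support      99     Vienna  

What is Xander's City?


Row 1: Xander
City = Paris

ANSWER: Paris


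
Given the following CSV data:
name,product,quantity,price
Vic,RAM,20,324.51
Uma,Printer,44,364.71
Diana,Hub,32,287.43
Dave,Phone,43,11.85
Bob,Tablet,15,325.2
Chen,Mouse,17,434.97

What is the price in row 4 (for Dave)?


Row 4: Dave
Column 'price' = 11.85

ANSWER: 11.85


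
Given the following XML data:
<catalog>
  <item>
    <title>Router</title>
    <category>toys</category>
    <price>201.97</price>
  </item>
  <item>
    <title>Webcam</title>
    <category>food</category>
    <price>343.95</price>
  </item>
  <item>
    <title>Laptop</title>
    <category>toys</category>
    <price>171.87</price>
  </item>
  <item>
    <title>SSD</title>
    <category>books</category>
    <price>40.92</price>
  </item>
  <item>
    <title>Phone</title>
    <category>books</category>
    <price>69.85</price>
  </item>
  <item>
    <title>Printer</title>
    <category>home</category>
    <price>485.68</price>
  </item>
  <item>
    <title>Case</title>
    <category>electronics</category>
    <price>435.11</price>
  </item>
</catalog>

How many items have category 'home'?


Scanning <item> elements for <category>home</category>:
  Item 6: Printer -> MATCH
Count: 1

ANSWER: 1


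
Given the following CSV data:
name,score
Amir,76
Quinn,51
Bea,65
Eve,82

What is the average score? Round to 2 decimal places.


Scores: 76, 51, 65, 82
Sum = 274
Count = 4
Average = 274 / 4 = 68.50

ANSWER: 68.50


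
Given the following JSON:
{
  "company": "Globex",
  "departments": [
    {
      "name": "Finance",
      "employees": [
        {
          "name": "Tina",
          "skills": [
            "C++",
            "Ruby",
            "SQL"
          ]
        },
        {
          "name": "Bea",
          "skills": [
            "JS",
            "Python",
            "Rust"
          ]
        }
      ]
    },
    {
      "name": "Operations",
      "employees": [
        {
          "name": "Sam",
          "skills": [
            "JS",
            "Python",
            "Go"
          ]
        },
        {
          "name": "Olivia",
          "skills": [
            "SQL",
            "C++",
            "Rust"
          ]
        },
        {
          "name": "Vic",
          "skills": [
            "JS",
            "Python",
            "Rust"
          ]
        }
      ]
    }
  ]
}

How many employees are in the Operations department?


Path: departments[1].employees
Count: 3

ANSWER: 3


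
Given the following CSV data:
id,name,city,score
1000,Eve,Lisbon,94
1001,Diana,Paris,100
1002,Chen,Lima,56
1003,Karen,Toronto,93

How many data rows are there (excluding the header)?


Counting rows (excluding header):
Header: id,name,city,score
Data rows: 4

ANSWER: 4


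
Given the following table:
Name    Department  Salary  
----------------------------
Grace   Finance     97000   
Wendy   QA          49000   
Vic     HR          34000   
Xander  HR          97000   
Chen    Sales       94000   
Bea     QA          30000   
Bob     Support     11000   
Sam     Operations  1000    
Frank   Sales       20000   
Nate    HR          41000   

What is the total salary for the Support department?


Support department members:
  Bob: 11000
Total = 11000 = 11000

ANSWER: 11000


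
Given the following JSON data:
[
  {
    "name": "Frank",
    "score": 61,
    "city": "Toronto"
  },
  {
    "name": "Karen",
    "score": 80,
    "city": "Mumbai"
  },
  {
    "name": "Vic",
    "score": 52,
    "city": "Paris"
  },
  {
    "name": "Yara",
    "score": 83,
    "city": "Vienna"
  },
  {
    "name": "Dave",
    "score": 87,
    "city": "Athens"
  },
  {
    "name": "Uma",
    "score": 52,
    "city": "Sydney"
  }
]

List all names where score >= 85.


Filtering records where score >= 85:
  Frank (score=61) -> no
  Karen (score=80) -> no
  Vic (score=52) -> no
  Yara (score=83) -> no
  Dave (score=87) -> YES
  Uma (score=52) -> no


ANSWER: Dave


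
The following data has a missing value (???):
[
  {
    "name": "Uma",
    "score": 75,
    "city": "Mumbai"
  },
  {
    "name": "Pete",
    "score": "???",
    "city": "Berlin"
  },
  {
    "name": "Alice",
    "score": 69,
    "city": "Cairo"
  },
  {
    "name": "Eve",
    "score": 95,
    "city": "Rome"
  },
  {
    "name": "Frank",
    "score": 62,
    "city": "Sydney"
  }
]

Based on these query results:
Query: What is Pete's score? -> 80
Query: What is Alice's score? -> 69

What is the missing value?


The missing value is Pete's score
From query: Pete's score = 80

ANSWER: 80
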